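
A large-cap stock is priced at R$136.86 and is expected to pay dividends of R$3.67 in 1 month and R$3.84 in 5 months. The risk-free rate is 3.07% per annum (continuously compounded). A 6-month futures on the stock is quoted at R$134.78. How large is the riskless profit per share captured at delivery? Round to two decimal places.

PV(dividends) I = 3.67·e^(−0.0307·1/12) + 3.84·e^(−0.0307·5/12) = 7.4518
Fair futures F* = (S − I)·e^(rT) = (136.86 − 7.4518)·e^0.015350 = 129.4082 × 1.015468 = 131.4099
Market R$134.78 > fair 131.4099: forward overpriced → cash-and-carry (borrow at r, buy the stock and collect the dividends, short the forward).
Profit at T = |F_mkt − F*| = |134.78 − 131.4099| = R$3.37 per share

R$3.37 per share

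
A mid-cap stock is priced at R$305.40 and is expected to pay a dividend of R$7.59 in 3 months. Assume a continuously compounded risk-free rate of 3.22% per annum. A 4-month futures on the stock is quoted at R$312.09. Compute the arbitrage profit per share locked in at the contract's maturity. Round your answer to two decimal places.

PV(dividends) I = 7.59·e^(−0.0322·3/12) = 7.5291
Fair futures F* = (S − I)·e^(rT) = (305.40 − 7.5291)·e^0.010733 = 297.8709 × 1.010791 = 301.0852
Market R$312.09 > fair 301.0852: forward overpriced → cash-and-carry (borrow at r, buy the stock and collect the dividends, short the forward).
Profit at T = |F_mkt − F*| = |312.09 − 301.0852| = R$11.00 per share

R$11.00 per share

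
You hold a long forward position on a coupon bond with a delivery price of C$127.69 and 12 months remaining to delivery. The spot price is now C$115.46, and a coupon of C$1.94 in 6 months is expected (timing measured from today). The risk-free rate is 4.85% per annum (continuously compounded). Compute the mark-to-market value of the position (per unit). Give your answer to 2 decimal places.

-C$8.08

PV(remaining coupons) I = 1.94·e^(−0.0485·6/12) = 1.8935
Current forward F = (S − I)·e^(rT) = (115.46 − 1.8935)·e^(0.0485·12/12) = 113.5665 × 1.049695 = 119.2102
Value (long) = (F − K)·e^(−rT) = (119.2102 − 127.69) × 0.952657 = -8.0783
Value = -C$8.08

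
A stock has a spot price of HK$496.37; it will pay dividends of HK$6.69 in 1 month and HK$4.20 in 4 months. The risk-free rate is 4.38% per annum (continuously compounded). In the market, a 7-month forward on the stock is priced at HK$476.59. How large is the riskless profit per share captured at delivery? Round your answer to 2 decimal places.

HK$21.54 per share

PV(dividends) I = 6.69·e^(−0.0438·1/12) + 4.20·e^(−0.0438·4/12) = 10.8048
Fair forward F* = (S − I)·e^(rT) = (496.37 − 10.8048)·e^0.025550 = 485.5652 × 1.025879 = 498.1311
Market HK$476.59 < fair 498.1311: forward underpriced → reverse cash-and-carry (short the stock, invest proceeds at r, pay the dividends, go long the forward).
Profit at T = |F_mkt − F*| = |476.59 − 498.1311| = HK$21.54 per share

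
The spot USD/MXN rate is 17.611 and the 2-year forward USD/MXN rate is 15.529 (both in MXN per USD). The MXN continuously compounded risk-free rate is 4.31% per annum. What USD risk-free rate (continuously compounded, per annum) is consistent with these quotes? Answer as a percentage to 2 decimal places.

10.60%

F = S·e^((r_MXN − r_USD)T) ⇒ r_USD = r_MXN − ln(F/S)/T
ln(15.529/17.611) = -0.125814; /(2) = -0.062907
r_USD = 0.0431 + 0.062907 = 0.106007
r_USD = 10.60%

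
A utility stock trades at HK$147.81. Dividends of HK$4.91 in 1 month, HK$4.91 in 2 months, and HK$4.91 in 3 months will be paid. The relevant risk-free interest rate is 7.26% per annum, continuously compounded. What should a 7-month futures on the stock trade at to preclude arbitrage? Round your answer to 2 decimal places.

HK$139.02

PV(dividends) I = 4.91·e^(−0.0726·1/12) + 4.91·e^(−0.0726·2/12) + 4.91·e^(−0.0726·3/12)
I = 4.8804 + 4.8509 + 4.8217 = 14.5530
F = (S − I)·e^(rT) = (147.81 − 14.5530) · e^(0.0726·7/12)
= 133.2570 · e^0.042350 = 133.2570 × 1.043260 = HK$139.02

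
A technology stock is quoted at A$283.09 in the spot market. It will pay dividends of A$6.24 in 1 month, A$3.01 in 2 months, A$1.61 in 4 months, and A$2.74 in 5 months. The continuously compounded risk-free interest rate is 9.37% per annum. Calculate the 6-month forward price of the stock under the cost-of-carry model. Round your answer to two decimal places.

A$282.68

PV(dividends) I = 6.24·e^(−0.0937·1/12) + 3.01·e^(−0.0937·2/12) + 1.61·e^(−0.0937·4/12) + 2.74·e^(−0.0937·5/12)
I = 6.1915 + 2.9634 + 1.5605 + 2.6351 = 13.3505
F = (S − I)·e^(rT) = (283.09 − 13.3505) · e^(0.0937·6/12)
= 269.7395 · e^0.046850 = 269.7395 × 1.047965 = A$282.68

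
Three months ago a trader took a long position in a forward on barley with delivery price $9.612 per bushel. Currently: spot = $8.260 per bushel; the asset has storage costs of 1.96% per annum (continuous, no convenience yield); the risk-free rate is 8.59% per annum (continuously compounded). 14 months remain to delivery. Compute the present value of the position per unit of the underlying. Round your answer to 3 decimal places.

Current fair forward for the remaining 14 months: F = S·e^((r + u)·T), (r + u) = 0.0859 + 0.0196 = 0.1055
F = 8.260 · e^(0.1055 × 14/12) = 8.260 × 1.130979 = 9.3419
Value of long forward = (F − K)·e^(−rT) = (9.3419 − 9.612) · e^(−0.0859·14/12)
= -0.2701 × 0.904641 = -0.244

-$0.244 per bushel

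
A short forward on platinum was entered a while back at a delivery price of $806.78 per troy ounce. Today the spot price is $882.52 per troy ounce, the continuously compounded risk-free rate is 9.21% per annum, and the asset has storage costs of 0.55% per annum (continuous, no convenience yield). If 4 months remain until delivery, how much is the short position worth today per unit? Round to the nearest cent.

Current fair forward for the remaining 4 months: F = S·e^((r + u)·T), (r + u) = 0.0921 + 0.0055 = 0.0976
F = 882.52 · e^(0.0976 × 4/12) = 882.52 × 1.033068 = 911.7032
Value of long forward = (F − K)·e^(−rT) = (911.7032 − 806.78) · e^(−0.0921·4/12)
= 104.9232 × 0.969766 = 101.75
Short position value = −(long value) = -$101.75

-$101.75 per troy ounce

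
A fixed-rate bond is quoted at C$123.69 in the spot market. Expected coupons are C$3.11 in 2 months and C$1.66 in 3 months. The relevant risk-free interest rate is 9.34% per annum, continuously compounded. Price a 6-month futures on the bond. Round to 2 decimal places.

PV(coupons) I = 3.11·e^(−0.0934·2/12) + 1.66·e^(−0.0934·3/12)
I = 3.0620 + 1.6217 = 4.6837
F = (S − I)·e^(rT) = (123.69 − 4.6837) · e^(0.0934·6/12)
= 119.0063 · e^0.046700 = 119.0063 × 1.047808 = C$124.70

C$124.70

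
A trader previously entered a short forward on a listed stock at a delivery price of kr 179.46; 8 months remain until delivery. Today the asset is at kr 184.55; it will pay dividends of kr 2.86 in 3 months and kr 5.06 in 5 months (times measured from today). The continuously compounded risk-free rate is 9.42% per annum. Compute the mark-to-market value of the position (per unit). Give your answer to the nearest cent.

-kr 8.35

PV(remaining dividends) I = 2.86·e^(−0.0942·3/12) + 5.06·e^(−0.0942·5/12) = 7.6587
Current forward F = (S − I)·e^(rT) = (184.55 − 7.6587)·e^(0.0942·8/12) = 176.8913 × 1.064814 = 188.3563
Value (long) = (F − K)·e^(−rT) = (188.3563 − 179.46) × 0.939131 = 8.3548
Short position value = −(long value) = -kr 8.35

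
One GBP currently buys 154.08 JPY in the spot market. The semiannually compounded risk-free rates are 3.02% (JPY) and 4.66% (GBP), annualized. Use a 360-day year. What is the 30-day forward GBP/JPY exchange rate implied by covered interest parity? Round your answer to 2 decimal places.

153.87

By covered interest parity, F = S · (1+r_JPY/2)^(2T) / (1+r_GBP/2)^(2T)
= 154.08 × 1.002501 / 1.003846 = 154.08 × 0.998660
F = 153.87 JPY per GBP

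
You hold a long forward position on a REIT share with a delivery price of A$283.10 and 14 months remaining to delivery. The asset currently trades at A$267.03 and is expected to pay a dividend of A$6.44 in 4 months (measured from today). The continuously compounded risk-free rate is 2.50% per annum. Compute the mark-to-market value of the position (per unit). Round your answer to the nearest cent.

-A$14.32

PV(remaining dividends) I = 6.44·e^(−0.0250·4/12) = 6.3866
Current forward F = (S − I)·e^(rT) = (267.03 − 6.3866)·e^(0.0250·14/12) = 260.6434 × 1.029596 = 268.3574
Value (long) = (F − K)·e^(−rT) = (268.3574 − 283.10) × 0.971255 = -14.3188
Value = -A$14.32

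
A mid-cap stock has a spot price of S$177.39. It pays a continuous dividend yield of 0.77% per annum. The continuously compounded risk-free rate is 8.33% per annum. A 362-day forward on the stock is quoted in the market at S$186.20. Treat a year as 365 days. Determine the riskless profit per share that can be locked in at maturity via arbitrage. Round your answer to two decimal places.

Fair forward: F* = S·e^(carry·T), with carry = (r − q) = 0.0833 − 0.0077 = 0.0756
F* = 177.39 · e^(0.0756 × 362/365) = 177.39 · e^0.074979 = 177.39 × 1.077862 = S$191.2019
Market S$186.20 < fair S$191.2019: forward underpriced → reverse cash-and-carry (short spot, go long the forward).
At maturity, profit = |F_mkt − F*| = |186.20 − 191.2019| = S$5.00 per share

S$5.00 per share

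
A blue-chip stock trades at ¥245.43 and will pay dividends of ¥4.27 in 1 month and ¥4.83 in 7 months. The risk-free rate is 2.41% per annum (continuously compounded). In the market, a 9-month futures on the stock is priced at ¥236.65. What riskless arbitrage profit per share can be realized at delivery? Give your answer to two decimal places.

¥4.07 per share

PV(dividends) I = 4.27·e^(−0.0241·1/12) + 4.83·e^(−0.0241·7/12) = 9.0240
Fair futures F* = (S − I)·e^(rT) = (245.43 − 9.0240)·e^0.018075 = 236.4060 × 1.018239 = 240.7178
Market ¥236.65 < fair 240.7178: forward underpriced → reverse cash-and-carry (short the stock, invest proceeds at r, pay the dividends, go long the forward).
Profit at T = |F_mkt − F*| = |236.65 − 240.7178| = ¥4.07 per share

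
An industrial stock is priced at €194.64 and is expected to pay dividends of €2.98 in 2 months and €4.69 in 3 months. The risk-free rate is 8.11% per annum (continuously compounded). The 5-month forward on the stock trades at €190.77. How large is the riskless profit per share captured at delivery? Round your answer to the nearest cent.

PV(dividends) I = 2.98·e^(−0.0811·2/12) + 4.69·e^(−0.0811·3/12) = 7.5359
Fair forward F* = (S − I)·e^(rT) = (194.64 − 7.5359)·e^0.033792 = 187.1041 × 1.034369 = 193.5347
Market €190.77 < fair 193.5347: forward underpriced → reverse cash-and-carry (short the stock, invest proceeds at r, pay the dividends, go long the forward).
Profit at T = |F_mkt − F*| = |190.77 − 193.5347| = €2.76 per share

€2.76 per share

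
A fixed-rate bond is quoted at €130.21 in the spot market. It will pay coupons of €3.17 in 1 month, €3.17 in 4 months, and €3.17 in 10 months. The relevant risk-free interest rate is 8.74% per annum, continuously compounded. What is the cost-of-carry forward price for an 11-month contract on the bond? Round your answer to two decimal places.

€131.13

PV(coupons) I = 3.17·e^(−0.0874·1/12) + 3.17·e^(−0.0874·4/12) + 3.17·e^(−0.0874·10/12)
I = 3.1470 + 3.0790 + 2.9473 = 9.1733
F = (S − I)·e^(rT) = (130.21 − 9.1733) · e^(0.0874·11/12)
= 121.0367 · e^0.080117 = 121.0367 × 1.083414 = €131.13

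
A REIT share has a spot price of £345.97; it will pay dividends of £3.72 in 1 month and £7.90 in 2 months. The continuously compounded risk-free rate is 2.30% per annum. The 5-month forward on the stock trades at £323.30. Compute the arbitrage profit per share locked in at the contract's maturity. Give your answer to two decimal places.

£14.31 per share

PV(dividends) I = 3.72·e^(−0.0230·1/12) + 7.90·e^(−0.0230·2/12) = 11.5827
Fair forward F* = (S − I)·e^(rT) = (345.97 − 11.5827)·e^0.009583 = 334.3873 × 1.009629 = 337.6071
Market £323.30 < fair 337.6071: forward underpriced → reverse cash-and-carry (short the stock, invest proceeds at r, pay the dividends, go long the forward).
Profit at T = |F_mkt − F*| = |323.30 − 337.6071| = £14.31 per share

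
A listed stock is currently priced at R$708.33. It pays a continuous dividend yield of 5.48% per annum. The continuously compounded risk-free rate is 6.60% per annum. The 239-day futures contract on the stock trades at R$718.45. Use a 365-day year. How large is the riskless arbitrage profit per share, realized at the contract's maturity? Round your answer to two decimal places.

Fair futures: F* = S·e^(carry·T), with carry = (r − q) = 0.0660 − 0.0548 = 0.0112
F* = 708.33 · e^(0.0112 × 239/365) = 708.33 · e^0.007334 = 708.33 × 1.007361 = R$713.5440
Market R$718.45 > fair R$713.5440: forward overpriced → cash-and-carry (buy spot, short the forward).
At maturity, profit = |F_mkt − F*| = |718.45 − 713.5440| = R$4.91 per share

R$4.91 per share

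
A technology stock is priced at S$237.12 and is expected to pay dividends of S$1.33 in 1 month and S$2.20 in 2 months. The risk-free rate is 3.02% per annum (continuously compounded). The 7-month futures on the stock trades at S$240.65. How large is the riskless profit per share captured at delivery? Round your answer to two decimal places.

S$2.89 per share

PV(dividends) I = 1.33·e^(−0.0302·1/12) + 2.20·e^(−0.0302·2/12) = 3.5156
Fair futures F* = (S − I)·e^(rT) = (237.12 − 3.5156)·e^0.017617 = 233.6044 × 1.017773 = 237.7563
Market S$240.65 > fair 237.7563: forward overpriced → cash-and-carry (borrow at r, buy the stock and collect the dividends, short the forward).
Profit at T = |F_mkt − F*| = |240.65 − 237.7563| = S$2.89 per share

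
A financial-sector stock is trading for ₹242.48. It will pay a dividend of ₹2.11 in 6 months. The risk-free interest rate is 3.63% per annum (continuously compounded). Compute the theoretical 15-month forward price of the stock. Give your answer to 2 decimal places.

PV(dividends) I = 2.11·e^(−0.0363·6/12)
I = 2.0720
F = (S − I)·e^(rT) = (242.48 − 2.0720) · e^(0.0363·15/12)
= 240.4080 · e^0.045375 = 240.4080 × 1.046420 = ₹251.57

₹251.57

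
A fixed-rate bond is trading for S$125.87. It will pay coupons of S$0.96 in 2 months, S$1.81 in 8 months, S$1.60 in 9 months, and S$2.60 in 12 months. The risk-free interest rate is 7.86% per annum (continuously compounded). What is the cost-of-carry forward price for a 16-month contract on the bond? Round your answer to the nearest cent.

PV(coupons) I = 0.96·e^(−0.0786·2/12) + 1.81·e^(−0.0786·8/12) + 1.60·e^(−0.0786·9/12) + 2.60·e^(−0.0786·12/12)
I = 0.9475 + 1.7176 + 1.5084 + 2.4035 = 6.5770
F = (S − I)·e^(rT) = (125.87 − 6.5770) · e^(0.0786·16/12)
= 119.2930 · e^0.104800 = 119.2930 × 1.110488 = S$132.47

S$132.47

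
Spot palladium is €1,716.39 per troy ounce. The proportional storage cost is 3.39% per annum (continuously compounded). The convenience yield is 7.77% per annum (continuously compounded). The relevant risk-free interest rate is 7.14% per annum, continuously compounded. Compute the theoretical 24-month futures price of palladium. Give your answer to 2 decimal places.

€1,813.80 per troy ounce

Net carry = r + u − y = 0.0714 + 0.0339 − 0.0777 = 0.0276
F = S·e^((r+u−y)T) = 1716.39 · e^(0.0276 × 24/12) = 1716.39 · e^0.05520000
= 1716.39 × 1.05675194 = €1,813.80 per troy ounce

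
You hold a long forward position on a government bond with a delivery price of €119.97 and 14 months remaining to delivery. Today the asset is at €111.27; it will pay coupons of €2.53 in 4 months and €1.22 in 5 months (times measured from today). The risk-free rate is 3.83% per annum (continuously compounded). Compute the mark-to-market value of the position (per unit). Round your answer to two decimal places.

-€7.16

PV(remaining coupons) I = 2.53·e^(−0.0383·4/12) + 1.22·e^(−0.0383·5/12) = 3.6986
Current forward F = (S − I)·e^(rT) = (111.27 − 3.6986)·e^(0.0383·14/12) = 107.5714 × 1.045697 = 112.4871
Value (long) = (F − K)·e^(−rT) = (112.4871 − 119.97) × 0.956300 = -7.1559
Value = -€7.16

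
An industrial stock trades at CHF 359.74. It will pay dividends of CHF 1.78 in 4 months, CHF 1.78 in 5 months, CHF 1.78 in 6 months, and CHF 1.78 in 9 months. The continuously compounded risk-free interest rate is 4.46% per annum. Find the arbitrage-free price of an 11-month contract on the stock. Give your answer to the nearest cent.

PV(dividends) I = 1.78·e^(−0.0446·4/12) + 1.78·e^(−0.0446·5/12) + 1.78·e^(−0.0446·6/12) + 1.78·e^(−0.0446·9/12)
I = 1.7537 + 1.7472 + 1.7407 + 1.7214 = 6.9630
F = (S − I)·e^(rT) = (359.74 − 6.9630) · e^(0.0446·11/12)
= 352.7770 · e^0.040883 = 352.7770 × 1.041730 = CHF 367.50

CHF 367.50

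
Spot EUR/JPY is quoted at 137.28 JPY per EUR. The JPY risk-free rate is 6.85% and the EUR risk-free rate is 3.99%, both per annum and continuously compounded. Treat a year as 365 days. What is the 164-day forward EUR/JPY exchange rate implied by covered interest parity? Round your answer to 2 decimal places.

F = S·e^((r_JPY − r_EUR)T) = 137.28 · e^((0.0685 − 0.0399) × 164/365)
= 137.28 · e^0.012850 = 137.28 × 1.012933
F = 139.06 JPY per EUR

139.06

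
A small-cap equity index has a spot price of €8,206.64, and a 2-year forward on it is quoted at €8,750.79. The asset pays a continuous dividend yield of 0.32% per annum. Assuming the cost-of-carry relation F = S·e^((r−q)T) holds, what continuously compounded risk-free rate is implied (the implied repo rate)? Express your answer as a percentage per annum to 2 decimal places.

From F = S·e^((r−q)T): (r − q) = ln(F/S)/T
ln(8750.79/8206.64) = ln(1.066306) = 0.064200
(r − q) = 0.064200 / (2) = 0.032100
r = ln(F/S)/T + q = 0.032100 + 0.0032 = 0.035300
r = 3.53%

3.53%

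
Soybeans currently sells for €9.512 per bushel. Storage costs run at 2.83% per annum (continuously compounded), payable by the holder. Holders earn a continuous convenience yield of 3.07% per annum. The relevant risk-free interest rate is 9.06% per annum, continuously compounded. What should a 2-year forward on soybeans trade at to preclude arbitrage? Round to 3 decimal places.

€11.347 per bushel

Net carry = r + u − y = 0.0906 + 0.0283 − 0.0307 = 0.0882
F = S·e^((r+u−y)T) = 9.512 · e^(0.0882 × 2) = 9.512 · e^0.176400
= 9.512 × 1.192915 = €11.347 per bushel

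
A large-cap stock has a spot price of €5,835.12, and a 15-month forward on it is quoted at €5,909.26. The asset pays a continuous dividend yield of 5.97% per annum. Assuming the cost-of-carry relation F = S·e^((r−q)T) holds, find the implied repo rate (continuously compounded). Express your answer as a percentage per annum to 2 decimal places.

6.98%

From F = S·e^((r−q)T): (r − q) = ln(F/S)/T
ln(5909.26/5835.12) = ln(1.012706) = 0.012626
(r − q) = 0.012626 / (15/12) = 0.010101
r = ln(F/S)/T + q = 0.010101 + 0.0597 = 0.069801
r = 6.98%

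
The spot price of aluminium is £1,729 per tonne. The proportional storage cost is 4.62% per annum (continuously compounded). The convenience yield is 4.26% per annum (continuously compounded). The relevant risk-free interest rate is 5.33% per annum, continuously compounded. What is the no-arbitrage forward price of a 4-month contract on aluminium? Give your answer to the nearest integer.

Net carry = r + u − y = 0.0533 + 0.0462 − 0.0426 = 0.0569
F = S·e^((r+u−y)T) = 1729 · e^(0.0569 × 4/12) = 1729 · e^0.018967
= 1729 × 1.019148 = £1,762 per tonne

£1,762 per tonne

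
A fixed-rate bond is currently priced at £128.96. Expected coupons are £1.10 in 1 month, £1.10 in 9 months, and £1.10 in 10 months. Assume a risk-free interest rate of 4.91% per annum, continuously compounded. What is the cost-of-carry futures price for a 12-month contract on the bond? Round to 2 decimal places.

PV(coupons) I = 1.10·e^(−0.0491·1/12) + 1.10·e^(−0.0491·9/12) + 1.10·e^(−0.0491·10/12)
I = 1.0955 + 1.0602 + 1.0559 = 3.2116
F = (S − I)·e^(rT) = (128.96 − 3.2116) · e^(0.0491·12/12)
= 125.7484 · e^0.049100 = 125.7484 × 1.050325 = £132.08

£132.08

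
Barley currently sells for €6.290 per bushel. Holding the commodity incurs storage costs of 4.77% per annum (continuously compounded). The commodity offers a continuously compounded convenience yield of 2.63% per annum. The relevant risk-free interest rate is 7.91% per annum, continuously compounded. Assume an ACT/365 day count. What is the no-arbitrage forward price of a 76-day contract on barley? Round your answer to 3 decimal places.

Net carry = r + u − y = 0.0791 + 0.0477 − 0.0263 = 0.1005
F = S·e^((r+u−y)T) = 6.290 · e^(0.1005 × 76/365) = 6.290 · e^0.020926
= 6.290 × 1.021146 = €6.423 per bushel

€6.423 per bushel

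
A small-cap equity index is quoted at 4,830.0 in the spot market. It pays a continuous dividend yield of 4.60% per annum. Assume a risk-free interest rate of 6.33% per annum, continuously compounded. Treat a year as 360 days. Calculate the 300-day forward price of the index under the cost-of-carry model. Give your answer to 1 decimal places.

4,900.1

F = S·e^((r − q)T) = 4830.0 · e^((0.0633 − 0.0460) × 300/360)
= 4830.0 · e^0.014417 = 4830.0 × 1.014521
F = 4,900.1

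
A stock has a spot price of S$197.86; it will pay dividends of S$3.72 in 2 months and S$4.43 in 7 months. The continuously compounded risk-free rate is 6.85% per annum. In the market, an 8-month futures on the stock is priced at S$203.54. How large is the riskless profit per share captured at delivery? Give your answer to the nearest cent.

PV(dividends) I = 3.72·e^(−0.0685·2/12) + 4.43·e^(−0.0685·7/12) = 7.9342
Fair futures F* = (S − I)·e^(rT) = (197.86 − 7.9342)·e^0.045667 = 189.9258 × 1.046726 = 198.8003
Market S$203.54 > fair 198.8003: forward overpriced → cash-and-carry (borrow at r, buy the stock and collect the dividends, short the forward).
Profit at T = |F_mkt − F*| = |203.54 − 198.8003| = S$4.74 per share

S$4.74 per share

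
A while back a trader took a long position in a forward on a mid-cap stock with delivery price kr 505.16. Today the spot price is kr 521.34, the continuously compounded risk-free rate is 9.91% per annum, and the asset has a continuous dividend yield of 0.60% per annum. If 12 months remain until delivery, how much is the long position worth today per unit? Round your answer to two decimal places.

Current fair forward for the remaining 12 months: F = S·e^((r − q)·T), (r − q) = 0.0991 − 0.0060 = 0.0931
F = 521.34 · e^(0.0931 × 12/12) = 521.34 × 1.097571 = 572.2077
Value of long forward = (F − K)·e^(−rT) = (572.2077 − 505.16) · e^(−0.0991·12/12)
= 67.0477 × 0.905652 = 60.72

kr 60.72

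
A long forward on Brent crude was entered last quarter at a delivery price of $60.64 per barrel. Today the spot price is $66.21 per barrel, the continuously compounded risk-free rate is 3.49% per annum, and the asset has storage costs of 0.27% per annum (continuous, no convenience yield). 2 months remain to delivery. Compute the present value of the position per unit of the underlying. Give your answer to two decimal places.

Current fair forward for the remaining 2 months: F = S·e^((r + u)·T), (r + u) = 0.0349 + 0.0027 = 0.0376
F = 66.21 · e^(0.0376 × 2/12) = 66.21 × 1.006286 = 66.6262
Value of long forward = (F − K)·e^(−rT) = (66.6262 − 60.64) · e^(−0.0349·2/12)
= 5.9862 × 0.994200 = 5.95

$5.95 per barrel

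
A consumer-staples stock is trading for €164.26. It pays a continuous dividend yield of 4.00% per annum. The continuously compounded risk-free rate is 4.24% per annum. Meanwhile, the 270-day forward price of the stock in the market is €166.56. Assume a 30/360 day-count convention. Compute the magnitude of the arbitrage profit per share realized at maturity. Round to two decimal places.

€2.00 per share

Fair forward: F* = S·e^(carry·T), with carry = (r − q) = 0.0424 − 0.0400 = 0.0024
F* = 164.26 · e^(0.0024 × 270/360) = 164.26 · e^0.001800 = 164.26 × 1.001802 = €164.5560
Market €166.56 > fair €164.5560: forward overpriced → cash-and-carry (buy spot, short the forward).
At maturity, profit = |F_mkt − F*| = |166.56 − 164.5560| = €2.00 per share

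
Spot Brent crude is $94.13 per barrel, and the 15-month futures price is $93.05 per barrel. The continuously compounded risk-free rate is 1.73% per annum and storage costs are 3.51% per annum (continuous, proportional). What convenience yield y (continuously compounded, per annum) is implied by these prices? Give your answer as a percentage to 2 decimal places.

6.16%

F = S·e^((r+u−y)T) ⇒ (r+u−y) = ln(F/S)/T
ln(93.05/94.13) = -0.011540; /T ⇒ -0.009232
y = r + u − ln(F/S)/T = 0.0173 + 0.0351 + 0.009232 = 0.061632
y = 6.16%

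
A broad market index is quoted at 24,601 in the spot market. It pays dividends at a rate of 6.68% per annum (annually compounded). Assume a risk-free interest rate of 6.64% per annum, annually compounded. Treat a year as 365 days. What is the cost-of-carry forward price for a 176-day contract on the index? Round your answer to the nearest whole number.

24,597

F = S · (1+r)^T / (1+q)^T
= 24601 × 1.031485 / 1.031671 = 24601 × 0.999820
F = 24,597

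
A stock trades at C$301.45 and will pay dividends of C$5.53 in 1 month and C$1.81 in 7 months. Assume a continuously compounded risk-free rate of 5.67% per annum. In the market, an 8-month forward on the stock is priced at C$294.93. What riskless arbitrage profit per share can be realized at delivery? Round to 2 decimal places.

C$10.60 per share

PV(dividends) I = 5.53·e^(−0.0567·1/12) + 1.81·e^(−0.0567·7/12) = 7.2550
Fair forward F* = (S − I)·e^(rT) = (301.45 − 7.2550)·e^0.037800 = 294.1950 × 1.038524 = 305.5286
Market C$294.93 < fair 305.5286: forward underpriced → reverse cash-and-carry (short the stock, invest proceeds at r, pay the dividends, go long the forward).
Profit at T = |F_mkt − F*| = |294.93 − 305.5286| = C$10.60 per share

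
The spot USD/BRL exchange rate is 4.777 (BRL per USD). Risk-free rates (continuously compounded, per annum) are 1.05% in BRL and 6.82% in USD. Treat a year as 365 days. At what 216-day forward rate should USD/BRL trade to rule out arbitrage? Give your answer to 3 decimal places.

4.617

F = S·e^((r_BRL − r_USD)T) = 4.777 · e^((0.0105 − 0.0682) × 216/365)
= 4.777 · e^-0.034146 = 4.777 × 0.966430
F = 4.617 BRL per USD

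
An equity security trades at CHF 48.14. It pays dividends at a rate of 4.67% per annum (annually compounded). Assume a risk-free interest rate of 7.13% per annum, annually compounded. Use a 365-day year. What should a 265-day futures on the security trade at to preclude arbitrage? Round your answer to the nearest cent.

CHF 48.96

F = S · (1+r)^T / (1+q)^T
= 48.14 × 1.051275 / 1.033693 = 48.14 × 1.017009
F = CHF 48.96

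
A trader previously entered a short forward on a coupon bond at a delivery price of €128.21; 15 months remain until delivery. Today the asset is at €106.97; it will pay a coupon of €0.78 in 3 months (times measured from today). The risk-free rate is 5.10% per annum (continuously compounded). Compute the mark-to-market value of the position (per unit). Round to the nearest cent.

PV(remaining coupons) I = 0.78·e^(−0.0510·3/12) = 0.7701
Current forward F = (S − I)·e^(rT) = (106.97 − 0.7701)·e^(0.0510·15/12) = 106.1999 × 1.065826 = 113.1906
Value (long) = (F − K)·e^(−rT) = (113.1906 − 128.21) × 0.938240 = -14.0918
Short position value = −(long value) = €14.09

€14.09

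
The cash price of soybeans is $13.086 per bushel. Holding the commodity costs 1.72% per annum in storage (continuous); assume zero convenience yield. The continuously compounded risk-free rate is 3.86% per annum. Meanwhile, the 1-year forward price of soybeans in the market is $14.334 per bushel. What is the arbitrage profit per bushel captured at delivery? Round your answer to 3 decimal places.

Fair forward: F* = S·e^(carry·T), with carry = (r + u) = 0.0386 + 0.0172 = 0.0558
F* = 13.086 · e^(0.0558 × 12/12) = 13.086 · e^0.055800 = 13.086 × 1.057386 = $13.8370
Market $14.334 > fair $13.8370: forward overpriced → cash-and-carry (buy spot, short the forward).
At maturity, profit = |F_mkt − F*| = |14.334 − 13.8370| = $0.497 per bushel

$0.497 per bushel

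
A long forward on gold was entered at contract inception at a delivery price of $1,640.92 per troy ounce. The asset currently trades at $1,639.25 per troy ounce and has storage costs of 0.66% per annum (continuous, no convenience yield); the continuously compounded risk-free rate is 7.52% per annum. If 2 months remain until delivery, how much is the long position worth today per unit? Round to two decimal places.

$20.57 per troy ounce

Current fair forward for the remaining 2 months: F = S·e^((r + u)·T), (r + u) = 0.0752 + 0.0066 = 0.0818
F = 1639.25 · e^(0.0818 × 2/12) = 1639.25 × 1.01372669 = 1661.7515
Value of long forward = (F − K)·e^(−rT) = (1661.7515 − 1640.92) · e^(−0.0752·2/12)
= 20.8315 × 0.98754488 = 20.57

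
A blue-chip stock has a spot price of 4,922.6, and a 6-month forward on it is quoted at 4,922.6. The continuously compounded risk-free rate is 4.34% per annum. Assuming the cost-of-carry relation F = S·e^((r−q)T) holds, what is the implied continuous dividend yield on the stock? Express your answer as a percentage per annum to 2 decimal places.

4.34%

From F = S·e^((r−q)T): (r − q) = ln(F/S)/T
ln(4922.6/4922.6) = ln(1.000000) = 0.000000
(r − q) = 0.000000 / (6/12) = 0.000000
q = r − ln(F/S)/T = 0.0434 + 0.000000 = 0.043400
q = 4.34%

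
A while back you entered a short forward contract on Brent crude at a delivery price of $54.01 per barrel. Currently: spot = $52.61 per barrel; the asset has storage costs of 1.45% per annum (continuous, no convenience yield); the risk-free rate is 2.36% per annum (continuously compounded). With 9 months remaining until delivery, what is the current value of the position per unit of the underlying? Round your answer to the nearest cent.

-$0.12 per barrel

Current fair forward for the remaining 9 months: F = S·e^((r + u)·T), (r + u) = 0.0236 + 0.0145 = 0.0381
F = 52.61 · e^(0.0381 × 9/12) = 52.61 × 1.028987 = 54.1350
Value of long forward = (F − K)·e^(−rT) = (54.1350 − 54.01) · e^(−0.0236·9/12)
= 0.1250 × 0.982456 = 0.12
Short position value = −(long value) = -$0.12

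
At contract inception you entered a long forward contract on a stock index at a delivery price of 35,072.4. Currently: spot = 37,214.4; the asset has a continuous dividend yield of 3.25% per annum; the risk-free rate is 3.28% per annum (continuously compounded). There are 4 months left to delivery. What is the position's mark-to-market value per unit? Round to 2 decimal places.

2122.39

Current fair forward for the remaining 4 months: F = S·e^((r − q)·T), (r − q) = 0.0328 − 0.0325 = 0.0003
F = 37214.4 · e^(0.0003 × 4/12) = 37214.4 × 1.00010001 = 37218.1218
Value of long forward = (F − K)·e^(−rT) = (37218.1218 − 35072.4) · e^(−0.0328·4/12)
= 2145.7218 × 0.98912622 = 2122.39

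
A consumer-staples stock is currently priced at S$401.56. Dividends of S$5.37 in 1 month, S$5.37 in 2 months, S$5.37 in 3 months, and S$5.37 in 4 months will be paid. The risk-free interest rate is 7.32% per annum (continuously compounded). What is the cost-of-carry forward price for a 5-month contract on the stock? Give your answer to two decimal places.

S$392.19

PV(dividends) I = 5.37·e^(−0.0732·1/12) + 5.37·e^(−0.0732·2/12) + 5.37·e^(−0.0732·3/12) + 5.37·e^(−0.0732·4/12)
I = 5.3373 + 5.3049 + 5.2726 + 5.2406 = 21.1554
F = (S − I)·e^(rT) = (401.56 − 21.1554) · e^(0.0732·5/12)
= 380.4046 · e^0.030500 = 380.4046 × 1.030970 = S$392.19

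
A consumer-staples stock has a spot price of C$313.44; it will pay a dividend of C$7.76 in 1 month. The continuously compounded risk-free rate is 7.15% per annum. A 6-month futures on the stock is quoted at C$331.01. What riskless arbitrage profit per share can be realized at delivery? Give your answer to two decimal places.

PV(dividends) I = 7.76·e^(−0.0715·1/12) = 7.7139
Fair futures F* = (S − I)·e^(rT) = (313.44 − 7.7139)·e^0.035750 = 305.7261 × 1.036397 = 316.8536
Market C$331.01 > fair 316.8536: forward overpriced → cash-and-carry (borrow at r, buy the stock and collect the dividends, short the forward).
Profit at T = |F_mkt − F*| = |331.01 − 316.8536| = C$14.16 per share

C$14.16 per share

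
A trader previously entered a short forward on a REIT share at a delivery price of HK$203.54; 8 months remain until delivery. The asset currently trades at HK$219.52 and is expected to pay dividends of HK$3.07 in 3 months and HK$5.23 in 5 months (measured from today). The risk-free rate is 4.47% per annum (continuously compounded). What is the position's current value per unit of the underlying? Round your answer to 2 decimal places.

-HK$13.79

PV(remaining dividends) I = 3.07·e^(−0.0447·3/12) + 5.23·e^(−0.0447·5/12) = 8.1694
Current forward F = (S − I)·e^(rT) = (219.52 − 8.1694)·e^(0.0447·8/12) = 211.3506 × 1.030248 = 217.7435
Value (long) = (F − K)·e^(−rT) = (217.7435 − 203.54) × 0.970640 = 13.7865
Short position value = −(long value) = -HK$13.79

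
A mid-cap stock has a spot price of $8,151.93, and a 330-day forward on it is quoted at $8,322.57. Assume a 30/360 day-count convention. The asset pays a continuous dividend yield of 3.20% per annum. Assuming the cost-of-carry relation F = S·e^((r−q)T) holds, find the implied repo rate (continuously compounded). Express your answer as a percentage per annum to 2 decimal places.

From F = S·e^((r−q)T): (r − q) = ln(F/S)/T
ln(8322.57/8151.93) = ln(1.020932) = 0.020716
(r − q) = 0.020716 / (330/360) = 0.022599
r = ln(F/S)/T + q = 0.022599 + 0.0320 = 0.054599
r = 5.46%

5.46%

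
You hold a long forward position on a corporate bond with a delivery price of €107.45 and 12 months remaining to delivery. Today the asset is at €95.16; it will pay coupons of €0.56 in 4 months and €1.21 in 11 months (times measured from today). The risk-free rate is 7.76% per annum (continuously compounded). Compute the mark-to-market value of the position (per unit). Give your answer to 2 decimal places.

-€5.94

PV(remaining coupons) I = 0.56·e^(−0.0776·4/12) + 1.21·e^(−0.0776·11/12) = 1.6726
Current forward F = (S − I)·e^(rT) = (95.16 − 1.6726)·e^(0.0776·12/12) = 93.4874 × 1.080690 = 101.0309
Value (long) = (F − K)·e^(−rT) = (101.0309 − 107.45) × 0.925334 = -5.9398
Value = -€5.94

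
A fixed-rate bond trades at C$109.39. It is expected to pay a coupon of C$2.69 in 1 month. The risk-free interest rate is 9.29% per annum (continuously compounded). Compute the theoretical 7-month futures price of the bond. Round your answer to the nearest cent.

C$112.66

PV(coupons) I = 2.69·e^(−0.0929·1/12)
I = 2.6693
F = (S − I)·e^(rT) = (109.39 − 2.6693) · e^(0.0929·7/12)
= 106.7207 · e^0.054192 = 106.7207 × 1.055687 = C$112.66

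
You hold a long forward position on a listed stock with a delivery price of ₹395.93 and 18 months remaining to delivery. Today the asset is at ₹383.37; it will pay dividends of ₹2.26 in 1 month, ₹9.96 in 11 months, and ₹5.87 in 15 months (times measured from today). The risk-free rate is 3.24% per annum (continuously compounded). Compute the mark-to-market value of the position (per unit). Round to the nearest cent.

PV(remaining dividends) I = 2.26·e^(−0.0324·1/12) + 9.96·e^(−0.0324·11/12) + 5.87·e^(−0.0324·15/12) = 17.5595
Current forward F = (S − I)·e^(rT) = (383.37 − 17.5595)·e^(0.0324·18/12) = 365.8105 × 1.049800 = 384.0279
Value (long) = (F − K)·e^(−rT) = (384.0279 − 395.93) × 0.952562 = -11.3375
Value = -₹11.34

-₹11.34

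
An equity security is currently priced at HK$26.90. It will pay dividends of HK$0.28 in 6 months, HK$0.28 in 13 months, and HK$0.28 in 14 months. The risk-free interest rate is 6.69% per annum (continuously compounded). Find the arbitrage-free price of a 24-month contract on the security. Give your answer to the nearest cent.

PV(dividends) I = 0.28·e^(−0.0669·6/12) + 0.28·e^(−0.0669·13/12) + 0.28·e^(−0.0669·14/12)
I = 0.2708 + 0.2604 + 0.2590 = 0.7902
F = (S − I)·e^(rT) = (26.90 − 0.7902) · e^(0.0669·24/12)
= 26.1098 · e^0.133800 = 26.1098 × 1.143164 = HK$29.85

HK$29.85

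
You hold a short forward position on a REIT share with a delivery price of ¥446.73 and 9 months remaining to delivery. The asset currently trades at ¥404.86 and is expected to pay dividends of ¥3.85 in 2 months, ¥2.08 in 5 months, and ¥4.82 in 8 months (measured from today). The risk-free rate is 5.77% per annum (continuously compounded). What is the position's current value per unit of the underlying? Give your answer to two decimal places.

PV(remaining dividends) I = 3.85·e^(−0.0577·2/12) + 2.08·e^(−0.0577·5/12) + 4.82·e^(−0.0577·8/12) = 10.4819
Current forward F = (S − I)·e^(rT) = (404.86 − 10.4819)·e^(0.0577·9/12) = 394.3781 × 1.044225 = 411.8195
Value (long) = (F − K)·e^(−rT) = (411.8195 − 446.73) × 0.957648 = -33.4320
Short position value = −(long value) = ¥33.43

¥33.43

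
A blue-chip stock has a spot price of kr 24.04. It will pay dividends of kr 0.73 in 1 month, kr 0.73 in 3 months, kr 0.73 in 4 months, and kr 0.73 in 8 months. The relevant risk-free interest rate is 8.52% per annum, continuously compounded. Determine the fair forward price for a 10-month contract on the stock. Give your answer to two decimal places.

PV(dividends) I = 0.73·e^(−0.0852·1/12) + 0.73·e^(−0.0852·3/12) + 0.73·e^(−0.0852·4/12) + 0.73·e^(−0.0852·8/12)
I = 0.7248 + 0.7146 + 0.7096 + 0.6897 = 2.8387
F = (S − I)·e^(rT) = (24.04 − 2.8387) · e^(0.0852·10/12)
= 21.2013 · e^0.071000 = 21.2013 × 1.073581 = kr 22.76

kr 22.76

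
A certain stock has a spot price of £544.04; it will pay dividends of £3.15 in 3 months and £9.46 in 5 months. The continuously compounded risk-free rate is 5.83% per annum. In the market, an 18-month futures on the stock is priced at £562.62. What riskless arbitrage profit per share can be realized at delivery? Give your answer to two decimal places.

£17.67 per share

PV(dividends) I = 3.15·e^(−0.0583·3/12) + 9.46·e^(−0.0583·5/12) = 12.3374
Fair futures F* = (S − I)·e^(rT) = (544.04 − 12.3374)·e^0.087450 = 531.7026 × 1.091388 = 580.2938
Market £562.62 < fair 580.2938: forward underpriced → reverse cash-and-carry (short the stock, invest proceeds at r, pay the dividends, go long the forward).
Profit at T = |F_mkt − F*| = |562.62 − 580.2938| = £17.67 per share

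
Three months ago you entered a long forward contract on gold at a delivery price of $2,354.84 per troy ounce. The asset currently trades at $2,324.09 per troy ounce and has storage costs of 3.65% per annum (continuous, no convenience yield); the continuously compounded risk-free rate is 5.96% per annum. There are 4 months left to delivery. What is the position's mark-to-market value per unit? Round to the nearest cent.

$44.02 per troy ounce

Current fair forward for the remaining 4 months: F = S·e^((r + u)·T), (r + u) = 0.0596 + 0.0365 = 0.0961
F = 2324.09 · e^(0.0961 × 4/12) = 2324.09 × 1.03255192 = 2399.7436
Value of long forward = (F − K)·e^(−rT) = (2399.7436 − 2354.84) · e^(−0.0596·4/12)
= 44.9036 × 0.98032938 = 44.02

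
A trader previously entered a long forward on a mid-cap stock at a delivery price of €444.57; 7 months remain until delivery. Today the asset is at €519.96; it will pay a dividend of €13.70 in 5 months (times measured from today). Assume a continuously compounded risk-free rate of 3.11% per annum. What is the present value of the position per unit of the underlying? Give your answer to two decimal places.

€69.86

PV(remaining dividends) I = 13.70·e^(−0.0311·5/12) = 13.5236
Current forward F = (S − I)·e^(rT) = (519.96 − 13.5236)·e^(0.0311·7/12) = 506.4364 × 1.018307 = 515.7077
Value (long) = (F − K)·e^(−rT) = (515.7077 − 444.57) × 0.982022 = 69.8588
Value = €69.86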